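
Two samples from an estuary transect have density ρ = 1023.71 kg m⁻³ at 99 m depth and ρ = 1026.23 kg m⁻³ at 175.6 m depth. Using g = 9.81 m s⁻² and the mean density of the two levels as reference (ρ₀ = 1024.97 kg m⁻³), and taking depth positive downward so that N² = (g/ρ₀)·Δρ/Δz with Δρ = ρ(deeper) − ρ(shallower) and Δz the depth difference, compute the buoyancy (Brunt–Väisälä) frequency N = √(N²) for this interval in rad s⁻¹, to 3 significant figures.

0.0177 rad s⁻¹

Δρ = 1026.23 − 1023.71 = 2.52 kg m⁻³ over Δz = 175.6 − 99 = 76.6 m.
N² = (9.81/1024.97) × (2.52/76.6) = 3.1487 × 10⁻⁴ s⁻².
N = √(3.1487 × 10⁻⁴) = 0.017745 rad s⁻¹ ≈ 0.0177 rad s⁻¹.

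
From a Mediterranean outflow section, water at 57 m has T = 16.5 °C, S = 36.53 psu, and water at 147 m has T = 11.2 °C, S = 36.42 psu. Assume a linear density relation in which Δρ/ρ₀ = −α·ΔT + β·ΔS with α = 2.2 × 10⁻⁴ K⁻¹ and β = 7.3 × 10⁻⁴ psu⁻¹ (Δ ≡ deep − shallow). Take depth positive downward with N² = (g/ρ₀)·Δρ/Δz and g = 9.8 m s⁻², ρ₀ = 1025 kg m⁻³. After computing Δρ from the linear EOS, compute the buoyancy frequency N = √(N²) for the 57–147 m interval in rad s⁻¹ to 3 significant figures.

ΔT = -5.3 K, ΔS = -0.11 psu (deep − shallow).
Δρ/ρ₀ = −αΔT + βΔS = 1.166 × 10⁻³ − 8.03 × 10⁻⁵ = 1.0857 × 10⁻³, so Δρ ≈ 1.113 kg m⁻³.
N² = (g/ρ₀)·Δρ/Δz = g·(Δρ/ρ₀)/Δz = 9.8 × 1.0857 × 10⁻³ / 90 = 1.1822 × 10⁻⁴ s⁻².
N = √(1.1822 × 10⁻⁴) = 0.010873 rad s⁻¹ ≈ 0.0109 rad s⁻¹.

0.0109 rad s⁻¹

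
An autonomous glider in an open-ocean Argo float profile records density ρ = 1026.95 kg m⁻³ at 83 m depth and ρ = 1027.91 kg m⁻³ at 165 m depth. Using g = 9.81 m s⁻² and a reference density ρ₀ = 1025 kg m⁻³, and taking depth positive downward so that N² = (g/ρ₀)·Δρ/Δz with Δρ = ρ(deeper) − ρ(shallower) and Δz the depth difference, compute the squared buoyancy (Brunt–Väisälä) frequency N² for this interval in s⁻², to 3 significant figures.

1.12 × 10⁻⁴ s⁻²

Δρ = 1027.91 − 1026.95 = 0.96 kg m⁻³ over Δz = 165 − 83 = 82 m.
N² = (9.81/1025) × (0.96/82) = 1.1205 × 10⁻⁴ s⁻² ≈ 1.12 × 10⁻⁴ s⁻².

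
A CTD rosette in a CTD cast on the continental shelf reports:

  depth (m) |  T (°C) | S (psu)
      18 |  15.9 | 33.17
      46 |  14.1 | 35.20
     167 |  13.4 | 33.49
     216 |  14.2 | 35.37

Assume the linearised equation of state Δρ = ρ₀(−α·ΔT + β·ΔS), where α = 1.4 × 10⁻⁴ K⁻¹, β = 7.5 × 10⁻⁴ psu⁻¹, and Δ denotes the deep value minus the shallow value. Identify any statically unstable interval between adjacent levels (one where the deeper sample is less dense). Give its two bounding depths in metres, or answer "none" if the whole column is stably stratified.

46–167 m

Evaluate Δρ/ρ₀ = −αΔT + βΔS across each adjacent pair:
  18–46 m: −αΔT+βΔS = −(1.4 × 10⁻⁴)(-1.8)+(7.5 × 10⁻⁴)(+2.03) = 1.8 × 10⁻³ → stable
  46–167 m: −αΔT+βΔS = −(1.4 × 10⁻⁴)(-0.7)+(7.5 × 10⁻⁴)(-1.71) = -1.2 × 10⁻³ → UNSTABLE
  167–216 m: −αΔT+βΔS = −(1.4 × 10⁻⁴)(+0.8)+(7.5 × 10⁻⁴)(+1.88) = 1.3 × 10⁻³ → stable
The 46–167 m interval has Δρ < 0: lighter water underlies denser water.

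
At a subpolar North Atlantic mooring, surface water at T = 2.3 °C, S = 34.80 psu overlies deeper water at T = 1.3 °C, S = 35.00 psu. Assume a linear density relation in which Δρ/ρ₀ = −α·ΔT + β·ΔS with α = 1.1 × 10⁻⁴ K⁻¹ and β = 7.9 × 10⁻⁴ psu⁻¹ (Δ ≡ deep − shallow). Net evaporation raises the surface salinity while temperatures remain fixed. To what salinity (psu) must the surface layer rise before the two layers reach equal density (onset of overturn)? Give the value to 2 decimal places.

Neutral buoyancy requires −α(T_deep − T_surf) + β(S_deep − S_surf′) = 0.
S_surf′ = S_deep − (α/β)·ΔT = 35.00 − (1.1 × 10⁻⁴/7.9 × 10⁻⁴)·(-1.0) = 35.1392 psu.
Increase required: 35.1392 − 34.80 = 0.3392 psu.

35.14 psu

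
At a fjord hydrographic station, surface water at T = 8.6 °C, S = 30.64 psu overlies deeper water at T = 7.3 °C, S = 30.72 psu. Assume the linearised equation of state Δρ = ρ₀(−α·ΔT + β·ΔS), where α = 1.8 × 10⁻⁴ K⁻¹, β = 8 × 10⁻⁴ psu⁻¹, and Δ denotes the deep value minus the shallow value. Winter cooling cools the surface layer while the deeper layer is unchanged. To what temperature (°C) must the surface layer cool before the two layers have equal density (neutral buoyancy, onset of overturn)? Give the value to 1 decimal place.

6.9 °C

Neutral buoyancy requires Δρ = 0, i.e. −α(T_deep − T_surf′) + β(S_deep − S_surf) = 0.
T_surf′ = T_deep − (β/α)·ΔS = 7.3 − (8 × 10⁻⁴/1.8 × 10⁻⁴)·(+0.08) = 6.944 °C.
Cooling required: 8.6 − (6.944) = 1.656 °C.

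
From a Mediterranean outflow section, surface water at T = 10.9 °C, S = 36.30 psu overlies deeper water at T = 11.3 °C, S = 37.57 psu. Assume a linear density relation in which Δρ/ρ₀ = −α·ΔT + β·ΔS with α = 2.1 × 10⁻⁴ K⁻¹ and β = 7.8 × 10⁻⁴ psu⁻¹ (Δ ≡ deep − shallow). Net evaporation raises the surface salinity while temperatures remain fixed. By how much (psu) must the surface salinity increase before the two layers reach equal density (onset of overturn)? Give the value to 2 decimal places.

Neutral buoyancy requires −α(T_deep − T_surf) + β(S_deep − S_surf′) = 0.
S_surf′ = S_deep − (α/β)·ΔT = 37.57 − (2.1 × 10⁻⁴/7.8 × 10⁻⁴)·(+0.4) = 37.4623 psu.
Increase required: 37.4623 − 36.30 = 1.1623 psu.

1.16 psu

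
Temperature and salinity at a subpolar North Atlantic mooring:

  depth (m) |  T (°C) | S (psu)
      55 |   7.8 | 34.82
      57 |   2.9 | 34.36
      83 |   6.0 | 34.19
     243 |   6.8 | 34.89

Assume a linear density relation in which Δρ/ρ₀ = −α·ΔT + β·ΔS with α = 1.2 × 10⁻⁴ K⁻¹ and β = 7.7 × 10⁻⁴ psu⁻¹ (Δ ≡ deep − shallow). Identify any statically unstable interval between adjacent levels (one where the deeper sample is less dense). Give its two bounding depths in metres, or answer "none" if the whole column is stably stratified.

57–83 m

Evaluate Δρ/ρ₀ = −αΔT + βΔS across each adjacent pair:
  55–57 m: −αΔT+βΔS = −(1.2 × 10⁻⁴)(-4.9)+(7.7 × 10⁻⁴)(-0.46) = 2.3 × 10⁻⁴ → stable
  57–83 m: −αΔT+βΔS = −(1.2 × 10⁻⁴)(+3.1)+(7.7 × 10⁻⁴)(-0.17) = -5.0 × 10⁻⁴ → UNSTABLE
  83–243 m: −αΔT+βΔS = −(1.2 × 10⁻⁴)(+0.8)+(7.7 × 10⁻⁴)(+0.70) = 4.4 × 10⁻⁴ → stable
The 57–83 m interval has Δρ < 0: lighter water underlies denser water.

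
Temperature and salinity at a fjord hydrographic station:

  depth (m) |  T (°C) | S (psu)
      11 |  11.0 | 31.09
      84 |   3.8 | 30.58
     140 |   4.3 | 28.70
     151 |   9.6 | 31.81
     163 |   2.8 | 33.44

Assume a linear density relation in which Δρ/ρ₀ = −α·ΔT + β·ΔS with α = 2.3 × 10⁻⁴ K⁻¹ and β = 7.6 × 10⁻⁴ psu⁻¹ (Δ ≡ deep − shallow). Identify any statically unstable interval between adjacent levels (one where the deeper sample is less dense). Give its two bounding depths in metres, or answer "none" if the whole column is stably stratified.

Evaluate Δρ/ρ₀ = −αΔT + βΔS across each adjacent pair:
  11–84 m: −αΔT+βΔS = −(2.3 × 10⁻⁴)(-7.2)+(7.6 × 10⁻⁴)(-0.51) = 1.3 × 10⁻³ → stable
  84–140 m: −αΔT+βΔS = −(2.3 × 10⁻⁴)(+0.5)+(7.6 × 10⁻⁴)(-1.88) = -1.5 × 10⁻³ → UNSTABLE
  140–151 m: −αΔT+βΔS = −(2.3 × 10⁻⁴)(+5.3)+(7.6 × 10⁻⁴)(+3.11) = 1.1 × 10⁻³ → stable
  151–163 m: −αΔT+βΔS = −(2.3 × 10⁻⁴)(-6.8)+(7.6 × 10⁻⁴)(+1.63) = 2.8 × 10⁻³ → stable
The 84–140 m interval has Δρ < 0: lighter water underlies denser water.

84–140 m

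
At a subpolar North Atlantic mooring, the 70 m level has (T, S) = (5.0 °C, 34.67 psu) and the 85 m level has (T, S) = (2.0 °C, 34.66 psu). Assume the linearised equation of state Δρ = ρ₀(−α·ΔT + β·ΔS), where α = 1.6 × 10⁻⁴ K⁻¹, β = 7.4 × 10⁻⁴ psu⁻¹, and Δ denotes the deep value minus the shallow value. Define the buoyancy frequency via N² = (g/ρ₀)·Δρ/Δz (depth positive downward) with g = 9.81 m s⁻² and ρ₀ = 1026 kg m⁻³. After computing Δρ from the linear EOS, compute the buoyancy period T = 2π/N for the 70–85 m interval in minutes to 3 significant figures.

ΔT = -3.0 K, ΔS = -0.01 psu (deep − shallow).
Δρ/ρ₀ = −αΔT + βΔS = 4.80 × 10⁻⁴ − 7.40 × 10⁻⁶ = 4.726 × 10⁻⁴, so Δρ ≈ 0.4849 kg m⁻³.
N² = (g/ρ₀)·Δρ/Δz = g·(Δρ/ρ₀)/Δz = 9.81 × 4.726 × 10⁻⁴ / 15 = 3.0908 × 10⁻⁴ s⁻².
N = √(3.0908 × 10⁻⁴) = 0.017581 rad s⁻¹ → T = 2π/N = 357.38 s = 5.9563 min ≈ 5.96 min.

5.96 min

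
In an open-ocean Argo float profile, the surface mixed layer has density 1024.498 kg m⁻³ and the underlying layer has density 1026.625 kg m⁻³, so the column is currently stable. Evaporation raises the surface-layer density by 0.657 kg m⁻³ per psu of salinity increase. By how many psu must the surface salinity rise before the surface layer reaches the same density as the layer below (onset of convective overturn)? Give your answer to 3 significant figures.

3.24 psu

Density deficit of the surface layer: 1026.625 − 1024.498 = 2.127 kg m⁻³.
Required change = 2.127 / 0.657 = 3.24 psu.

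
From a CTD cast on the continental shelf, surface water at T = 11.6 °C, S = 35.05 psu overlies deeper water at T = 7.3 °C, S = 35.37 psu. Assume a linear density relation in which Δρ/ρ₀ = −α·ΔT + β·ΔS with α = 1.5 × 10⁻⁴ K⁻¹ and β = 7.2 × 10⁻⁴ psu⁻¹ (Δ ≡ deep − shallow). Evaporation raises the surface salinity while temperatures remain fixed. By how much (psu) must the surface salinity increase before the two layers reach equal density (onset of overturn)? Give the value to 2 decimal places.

1.22 psu

Neutral buoyancy requires −α(T_deep − T_surf) + β(S_deep − S_surf′) = 0.
S_surf′ = S_deep − (α/β)·ΔT = 35.37 − (1.5 × 10⁻⁴/7.2 × 10⁻⁴)·(-4.3) = 36.2658 psu.
Increase required: 36.2658 − 35.05 = 1.2158 psu.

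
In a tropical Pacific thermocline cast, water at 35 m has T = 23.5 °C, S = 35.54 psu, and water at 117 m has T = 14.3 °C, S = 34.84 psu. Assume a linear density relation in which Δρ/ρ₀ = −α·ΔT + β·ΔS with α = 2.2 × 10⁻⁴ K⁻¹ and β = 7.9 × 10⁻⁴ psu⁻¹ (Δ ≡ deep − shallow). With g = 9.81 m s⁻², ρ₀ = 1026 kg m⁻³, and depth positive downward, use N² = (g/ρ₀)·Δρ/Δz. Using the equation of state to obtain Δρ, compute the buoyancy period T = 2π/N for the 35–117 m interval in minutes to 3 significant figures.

7.89 min

ΔT = -9.2 K, ΔS = -0.70 psu (deep − shallow).
Δρ/ρ₀ = −αΔT + βΔS = 2.024 × 10⁻³ − 5.53 × 10⁻⁴ = 1.471 × 10⁻³, so Δρ ≈ 1.509 kg m⁻³.
N² = (g/ρ₀)·Δρ/Δz = g·(Δρ/ρ₀)/Δz = 9.81 × 1.471 × 10⁻³ / 82 = 1.7598 × 10⁻⁴ s⁻².
N = √(1.7598 × 10⁻⁴) = 0.013266 rad s⁻¹ → T = 2π/N = 473.63 s = 7.8938 min ≈ 7.89 min.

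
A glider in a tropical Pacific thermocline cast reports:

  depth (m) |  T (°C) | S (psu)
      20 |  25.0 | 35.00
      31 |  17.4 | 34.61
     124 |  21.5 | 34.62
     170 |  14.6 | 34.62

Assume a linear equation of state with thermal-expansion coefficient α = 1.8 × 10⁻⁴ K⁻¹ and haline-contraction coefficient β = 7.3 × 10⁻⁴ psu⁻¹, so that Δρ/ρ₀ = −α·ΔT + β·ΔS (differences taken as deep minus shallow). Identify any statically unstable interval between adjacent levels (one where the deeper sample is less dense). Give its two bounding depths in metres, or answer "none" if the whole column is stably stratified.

Evaluate Δρ/ρ₀ = −αΔT + βΔS across each adjacent pair:
  20–31 m: −αΔT+βΔS = −(1.8 × 10⁻⁴)(-7.6)+(7.3 × 10⁻⁴)(-0.39) = 1.1 × 10⁻³ → stable
  31–124 m: −αΔT+βΔS = −(1.8 × 10⁻⁴)(+4.1)+(7.3 × 10⁻⁴)(+0.01) = -7.3 × 10⁻⁴ → UNSTABLE
  124–170 m: −αΔT+βΔS = −(1.8 × 10⁻⁴)(-6.9)+(7.3 × 10⁻⁴)(+0.00) = 1.2 × 10⁻³ → stable
The 31–124 m interval has Δρ < 0: lighter water underlies denser water.

31–124 m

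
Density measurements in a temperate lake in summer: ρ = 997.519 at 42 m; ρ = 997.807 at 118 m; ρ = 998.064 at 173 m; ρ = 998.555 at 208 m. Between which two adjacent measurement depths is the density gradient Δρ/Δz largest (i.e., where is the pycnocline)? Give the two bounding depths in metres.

173–208 m

Compute the density gradient over each adjacent pair:
  42–118 m: Δρ/Δz = 0.288/76 = 3.8 × 10⁻³ kg m⁻⁴
  118–173 m: Δρ/Δz = 0.257/55 = 4.7 × 10⁻³ kg m⁻⁴
  173–208 m: Δρ/Δz = 0.491/35 = 0.014 kg m⁻⁴
The largest gradient is in the 173–208 m interval — the pycnocline.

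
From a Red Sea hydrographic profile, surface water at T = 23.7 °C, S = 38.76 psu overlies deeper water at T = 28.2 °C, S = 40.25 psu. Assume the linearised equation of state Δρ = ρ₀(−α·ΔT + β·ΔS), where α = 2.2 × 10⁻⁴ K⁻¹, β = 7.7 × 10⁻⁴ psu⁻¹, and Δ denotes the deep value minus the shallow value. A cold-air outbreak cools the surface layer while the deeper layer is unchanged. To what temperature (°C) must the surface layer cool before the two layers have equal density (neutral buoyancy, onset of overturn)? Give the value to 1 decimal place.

Neutral buoyancy requires Δρ = 0, i.e. −α(T_deep − T_surf′) + β(S_deep − S_surf) = 0.
T_surf′ = T_deep − (β/α)·ΔS = 28.2 − (7.7 × 10⁻⁴/2.2 × 10⁻⁴)·(+1.49) = 22.985 °C.
Cooling required: 23.7 − (22.985) = 0.715 °C.

23.0 °C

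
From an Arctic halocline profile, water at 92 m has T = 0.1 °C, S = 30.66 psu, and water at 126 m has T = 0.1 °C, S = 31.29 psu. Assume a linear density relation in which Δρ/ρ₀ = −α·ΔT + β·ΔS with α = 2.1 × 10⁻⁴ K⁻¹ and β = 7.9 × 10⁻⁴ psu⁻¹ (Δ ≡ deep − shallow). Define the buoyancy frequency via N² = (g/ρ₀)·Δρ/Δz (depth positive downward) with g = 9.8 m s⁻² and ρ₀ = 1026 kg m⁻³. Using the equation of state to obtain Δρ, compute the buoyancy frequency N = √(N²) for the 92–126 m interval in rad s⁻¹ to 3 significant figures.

0.0120 rad s⁻¹

ΔT = +0.0 K, ΔS = +0.63 psu (deep − shallow).
Δρ/ρ₀ = −αΔT + βΔS = 0 + 4.977 × 10⁻⁴ = 4.977 × 10⁻⁴, so Δρ ≈ 0.5106 kg m⁻³.
N² = (g/ρ₀)·Δρ/Δz = g·(Δρ/ρ₀)/Δz = 9.8 × 4.977 × 10⁻⁴ / 34 = 1.4345 × 10⁻⁴ s⁻².
N = √(1.4345 × 10⁻⁴) = 0.011977 rad s⁻¹ ≈ 0.0120 rad s⁻¹.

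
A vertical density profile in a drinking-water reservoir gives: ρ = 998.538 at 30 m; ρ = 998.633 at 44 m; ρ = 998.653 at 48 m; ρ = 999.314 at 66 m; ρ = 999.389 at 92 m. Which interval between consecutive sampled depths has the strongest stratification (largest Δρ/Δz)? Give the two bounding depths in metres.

48–66 m

Compute the density gradient over each adjacent pair:
  30–44 m: Δρ/Δz = 0.095/14 = 6.8 × 10⁻³ kg m⁻⁴
  44–48 m: Δρ/Δz = 0.020/4 = 5.0 × 10⁻³ kg m⁻⁴
  48–66 m: Δρ/Δz = 0.661/18 = 0.037 kg m⁻⁴
  66–92 m: Δρ/Δz = 0.075/26 = 2.9 × 10⁻³ kg m⁻⁴
The largest gradient is in the 48–66 m interval — the pycnocline.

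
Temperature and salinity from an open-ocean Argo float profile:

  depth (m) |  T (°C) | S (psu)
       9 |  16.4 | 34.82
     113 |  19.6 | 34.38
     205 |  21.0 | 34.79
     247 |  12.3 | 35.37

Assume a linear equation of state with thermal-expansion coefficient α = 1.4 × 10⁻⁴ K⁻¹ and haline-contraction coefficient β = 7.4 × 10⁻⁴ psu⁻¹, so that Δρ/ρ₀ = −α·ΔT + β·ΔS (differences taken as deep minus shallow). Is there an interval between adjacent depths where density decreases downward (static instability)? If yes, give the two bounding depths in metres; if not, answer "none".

Evaluate Δρ/ρ₀ = −αΔT + βΔS across each adjacent pair:
  9–113 m: −αΔT+βΔS = −(1.4 × 10⁻⁴)(+3.2)+(7.4 × 10⁻⁴)(-0.44) = -7.7 × 10⁻⁴ → UNSTABLE
  113–205 m: −αΔT+βΔS = −(1.4 × 10⁻⁴)(+1.4)+(7.4 × 10⁻⁴)(+0.41) = 1.1 × 10⁻⁴ → stable
  205–247 m: −αΔT+βΔS = −(1.4 × 10⁻⁴)(-8.7)+(7.4 × 10⁻⁴)(+0.58) = 1.6 × 10⁻³ → stable
The 9–113 m interval has Δρ < 0: lighter water underlies denser water.

9–113 m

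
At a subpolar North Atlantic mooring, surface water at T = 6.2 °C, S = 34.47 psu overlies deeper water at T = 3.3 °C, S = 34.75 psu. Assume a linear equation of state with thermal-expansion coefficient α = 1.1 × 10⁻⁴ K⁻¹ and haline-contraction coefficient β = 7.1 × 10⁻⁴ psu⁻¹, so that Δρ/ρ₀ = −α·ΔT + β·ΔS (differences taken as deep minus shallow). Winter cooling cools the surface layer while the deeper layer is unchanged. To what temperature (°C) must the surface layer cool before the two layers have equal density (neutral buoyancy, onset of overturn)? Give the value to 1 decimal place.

Neutral buoyancy requires Δρ = 0, i.e. −α(T_deep − T_surf′) + β(S_deep − S_surf) = 0.
T_surf′ = T_deep − (β/α)·ΔS = 3.3 − (7.1 × 10⁻⁴/1.1 × 10⁻⁴)·(+0.28) = 1.493 °C.
Cooling required: 6.2 − (1.493) = 4.707 °C.

1.5 °C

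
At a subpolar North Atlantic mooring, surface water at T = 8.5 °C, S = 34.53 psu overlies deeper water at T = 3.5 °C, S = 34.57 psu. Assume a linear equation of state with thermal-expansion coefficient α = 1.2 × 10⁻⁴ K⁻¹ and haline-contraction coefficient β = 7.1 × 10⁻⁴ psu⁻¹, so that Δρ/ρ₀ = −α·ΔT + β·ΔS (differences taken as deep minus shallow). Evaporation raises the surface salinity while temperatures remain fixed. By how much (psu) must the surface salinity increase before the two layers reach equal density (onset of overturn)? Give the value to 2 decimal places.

0.89 psu

Neutral buoyancy requires −α(T_deep − T_surf) + β(S_deep − S_surf′) = 0.
S_surf′ = S_deep − (α/β)·ΔT = 34.57 − (1.2 × 10⁻⁴/7.1 × 10⁻⁴)·(-5.0) = 35.4151 psu.
Increase required: 35.4151 − 34.53 = 0.8851 psu.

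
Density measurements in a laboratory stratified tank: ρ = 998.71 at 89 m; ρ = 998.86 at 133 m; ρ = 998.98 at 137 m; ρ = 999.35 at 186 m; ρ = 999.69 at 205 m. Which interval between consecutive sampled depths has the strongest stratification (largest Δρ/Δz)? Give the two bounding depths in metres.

133–137 m

Compute the density gradient over each adjacent pair:
  89–133 m: Δρ/Δz = 0.15/44 = 3.4 × 10⁻³ kg m⁻⁴
  133–137 m: Δρ/Δz = 0.12/4 = 0.030 kg m⁻⁴
  137–186 m: Δρ/Δz = 0.37/49 = 7.6 × 10⁻³ kg m⁻⁴
  186–205 m: Δρ/Δz = 0.34/19 = 0.018 kg m⁻⁴
The largest gradient is in the 133–137 m interval — the pycnocline.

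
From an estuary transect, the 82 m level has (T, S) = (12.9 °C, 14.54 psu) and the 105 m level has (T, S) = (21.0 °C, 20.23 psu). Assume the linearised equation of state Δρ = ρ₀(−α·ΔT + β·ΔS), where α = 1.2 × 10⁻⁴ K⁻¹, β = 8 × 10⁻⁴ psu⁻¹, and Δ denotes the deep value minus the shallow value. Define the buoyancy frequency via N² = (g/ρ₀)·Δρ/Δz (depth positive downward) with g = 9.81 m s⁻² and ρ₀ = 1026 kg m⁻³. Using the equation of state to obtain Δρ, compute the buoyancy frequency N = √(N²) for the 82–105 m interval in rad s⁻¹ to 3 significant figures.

0.0391 rad s⁻¹

ΔT = +8.1 K, ΔS = +5.69 psu (deep − shallow).
Δρ/ρ₀ = −αΔT + βΔS = -9.72 × 10⁻⁴ + 4.552 × 10⁻³ = 3.58 × 10⁻³, so Δρ ≈ 3.673 kg m⁻³.
N² = (g/ρ₀)·Δρ/Δz = g·(Δρ/ρ₀)/Δz = 9.81 × 3.58 × 10⁻³ / 23 = 1.5269 × 10⁻³ s⁻².
N = √(1.5269 × 10⁻³) = 0.039076 rad s⁻¹ ≈ 0.0391 rad s⁻¹.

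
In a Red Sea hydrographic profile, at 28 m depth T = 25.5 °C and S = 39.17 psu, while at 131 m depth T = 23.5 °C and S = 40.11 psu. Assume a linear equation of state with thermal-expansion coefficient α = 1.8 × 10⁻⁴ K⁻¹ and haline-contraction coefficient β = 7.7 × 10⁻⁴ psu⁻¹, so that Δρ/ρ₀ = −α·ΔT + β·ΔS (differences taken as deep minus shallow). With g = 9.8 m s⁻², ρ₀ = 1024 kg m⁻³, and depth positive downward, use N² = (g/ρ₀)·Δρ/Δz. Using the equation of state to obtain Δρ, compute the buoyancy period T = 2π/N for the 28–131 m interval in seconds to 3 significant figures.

ΔT = -2.0 K, ΔS = +0.94 psu (deep − shallow).
Δρ/ρ₀ = −αΔT + βΔS = 3.60 × 10⁻⁴ + 7.238 × 10⁻⁴ = 1.0838 × 10⁻³, so Δρ ≈ 1.110 kg m⁻³.
N² = (g/ρ₀)·Δρ/Δz = g·(Δρ/ρ₀)/Δz = 9.8 × 1.0838 × 10⁻³ / 103 = 1.0312 × 10⁻⁴ s⁻².
N = √(1.0312 × 10⁻⁴) = 0.010155 rad s⁻¹ → T = 2π/N = 618.73 s ≈ 619 s.

619 s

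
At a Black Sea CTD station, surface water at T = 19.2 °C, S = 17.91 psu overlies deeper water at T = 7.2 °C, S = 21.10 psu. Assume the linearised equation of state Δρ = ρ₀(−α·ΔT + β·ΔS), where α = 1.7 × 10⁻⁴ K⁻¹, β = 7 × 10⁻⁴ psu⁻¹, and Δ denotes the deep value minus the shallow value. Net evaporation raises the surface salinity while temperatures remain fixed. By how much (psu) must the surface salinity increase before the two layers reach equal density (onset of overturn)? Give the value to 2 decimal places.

Neutral buoyancy requires −α(T_deep − T_surf) + β(S_deep − S_surf′) = 0.
S_surf′ = S_deep − (α/β)·ΔT = 21.10 − (1.7 × 10⁻⁴/7 × 10⁻⁴)·(-12.0) = 24.0143 psu.
Increase required: 24.0143 − 17.91 = 6.1043 psu.

6.10 psu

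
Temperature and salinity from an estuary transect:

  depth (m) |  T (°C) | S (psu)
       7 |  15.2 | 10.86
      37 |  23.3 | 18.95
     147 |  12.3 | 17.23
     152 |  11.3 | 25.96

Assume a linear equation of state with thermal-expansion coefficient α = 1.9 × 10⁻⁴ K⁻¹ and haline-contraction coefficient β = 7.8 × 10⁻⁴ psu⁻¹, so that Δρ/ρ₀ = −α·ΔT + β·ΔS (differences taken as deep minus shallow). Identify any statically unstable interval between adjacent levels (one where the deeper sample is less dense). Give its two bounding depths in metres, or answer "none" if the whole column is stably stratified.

Evaluate Δρ/ρ₀ = −αΔT + βΔS across each adjacent pair:
  7–37 m: −αΔT+βΔS = −(1.9 × 10⁻⁴)(+8.1)+(7.8 × 10⁻⁴)(+8.09) = 4.8 × 10⁻³ → stable
  37–147 m: −αΔT+βΔS = −(1.9 × 10⁻⁴)(-11.0)+(7.8 × 10⁻⁴)(-1.72) = 7.5 × 10⁻⁴ → stable
  147–152 m: −αΔT+βΔS = −(1.9 × 10⁻⁴)(-1.0)+(7.8 × 10⁻⁴)(+8.73) = 7.0 × 10⁻³ → stable
Every interval has Δρ > 0: the column is stably stratified throughout.

none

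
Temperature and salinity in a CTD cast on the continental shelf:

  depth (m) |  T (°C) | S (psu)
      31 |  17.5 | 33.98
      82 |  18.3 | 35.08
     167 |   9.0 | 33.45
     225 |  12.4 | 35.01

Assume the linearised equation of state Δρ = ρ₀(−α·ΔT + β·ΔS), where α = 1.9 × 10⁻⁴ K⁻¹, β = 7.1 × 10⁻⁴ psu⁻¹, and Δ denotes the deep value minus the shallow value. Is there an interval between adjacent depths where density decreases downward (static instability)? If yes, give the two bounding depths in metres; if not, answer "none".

none

Evaluate Δρ/ρ₀ = −αΔT + βΔS across each adjacent pair:
  31–82 m: −αΔT+βΔS = −(1.9 × 10⁻⁴)(+0.8)+(7.1 × 10⁻⁴)(+1.10) = 6.3 × 10⁻⁴ → stable
  82–167 m: −αΔT+βΔS = −(1.9 × 10⁻⁴)(-9.3)+(7.1 × 10⁻⁴)(-1.63) = 6.1 × 10⁻⁴ → stable
  167–225 m: −αΔT+βΔS = −(1.9 × 10⁻⁴)(+3.4)+(7.1 × 10⁻⁴)(+1.56) = 4.6 × 10⁻⁴ → stable
Every interval has Δρ > 0: the column is stably stratified throughout.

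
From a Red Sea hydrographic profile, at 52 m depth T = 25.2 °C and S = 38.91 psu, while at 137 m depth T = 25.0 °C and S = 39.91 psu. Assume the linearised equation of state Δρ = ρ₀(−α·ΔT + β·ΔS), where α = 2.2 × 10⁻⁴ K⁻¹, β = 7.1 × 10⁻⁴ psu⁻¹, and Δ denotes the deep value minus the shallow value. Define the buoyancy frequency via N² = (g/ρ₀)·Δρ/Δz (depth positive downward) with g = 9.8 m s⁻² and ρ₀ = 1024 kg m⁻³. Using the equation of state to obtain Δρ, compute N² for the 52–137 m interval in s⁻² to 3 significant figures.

ΔT = -0.2 K, ΔS = +1.00 psu (deep − shallow).
Δρ/ρ₀ = −αΔT + βΔS = 4.40 × 10⁻⁵ + 7.10 × 10⁻⁴ = 7.54 × 10⁻⁴, so Δρ ≈ 0.7721 kg m⁻³.
N² = (g/ρ₀)·Δρ/Δz = g·(Δρ/ρ₀)/Δz = 9.8 × 7.54 × 10⁻⁴ / 85 = 8.6932 × 10⁻⁵ s⁻² ≈ 8.69 × 10⁻⁵ s⁻².

8.69 × 10⁻⁵ s⁻²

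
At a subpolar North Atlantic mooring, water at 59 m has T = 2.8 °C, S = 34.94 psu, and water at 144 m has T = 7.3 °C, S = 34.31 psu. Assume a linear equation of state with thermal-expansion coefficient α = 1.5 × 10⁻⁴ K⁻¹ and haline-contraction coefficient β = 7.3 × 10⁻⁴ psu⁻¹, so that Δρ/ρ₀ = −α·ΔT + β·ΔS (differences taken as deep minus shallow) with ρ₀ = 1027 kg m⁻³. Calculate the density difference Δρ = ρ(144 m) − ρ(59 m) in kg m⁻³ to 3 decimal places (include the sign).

ΔT = +4.5 K, ΔS = -0.63 psu (deep − shallow).
Δρ/ρ₀ = −(1.5 × 10⁻⁴)(+4.5) + (7.3 × 10⁻⁴)(-0.63) = -1.1349 × 10⁻³.
Δρ = 1027 × (-1.1349 × 10⁻³) = -1.166 kg m⁻³.
Negative Δρ: lighter below, statically unstable.

-1.166 kg m⁻³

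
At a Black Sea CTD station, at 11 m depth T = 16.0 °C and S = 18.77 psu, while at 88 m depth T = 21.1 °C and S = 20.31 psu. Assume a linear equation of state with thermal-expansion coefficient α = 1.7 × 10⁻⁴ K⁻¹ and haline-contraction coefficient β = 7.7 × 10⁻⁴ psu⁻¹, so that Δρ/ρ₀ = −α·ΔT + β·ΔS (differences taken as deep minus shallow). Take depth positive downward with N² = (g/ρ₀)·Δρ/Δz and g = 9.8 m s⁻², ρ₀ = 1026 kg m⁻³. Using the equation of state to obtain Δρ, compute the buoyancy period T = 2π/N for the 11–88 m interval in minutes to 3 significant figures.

16.4 min

ΔT = +5.1 K, ΔS = +1.54 psu (deep − shallow).
Δρ/ρ₀ = −αΔT + βΔS = -8.67 × 10⁻⁴ + 1.1858 × 10⁻³ = 3.188 × 10⁻⁴, so Δρ ≈ 0.3271 kg m⁻³.
N² = (g/ρ₀)·Δρ/Δz = g·(Δρ/ρ₀)/Δz = 9.8 × 3.188 × 10⁻⁴ / 77 = 4.0575 × 10⁻⁵ s⁻².
N = √(4.0575 × 10⁻⁵) = 6.3699 × 10⁻³ rad s⁻¹ → T = 2π/N = 986.39 s = 16.440 min ≈ 16.4 min.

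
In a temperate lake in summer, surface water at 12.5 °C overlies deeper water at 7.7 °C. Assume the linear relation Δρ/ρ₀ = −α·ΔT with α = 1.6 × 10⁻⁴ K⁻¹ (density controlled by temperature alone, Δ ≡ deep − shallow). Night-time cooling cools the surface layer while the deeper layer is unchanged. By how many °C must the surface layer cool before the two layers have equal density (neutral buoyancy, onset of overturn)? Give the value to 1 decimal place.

4.8 °C

With temperature the only control, equal density requires T_surf′ = T_deep.
T_surf′ = 7.7 °C.
Cooling required: 12.5 − 7.7 = 4.8 °C.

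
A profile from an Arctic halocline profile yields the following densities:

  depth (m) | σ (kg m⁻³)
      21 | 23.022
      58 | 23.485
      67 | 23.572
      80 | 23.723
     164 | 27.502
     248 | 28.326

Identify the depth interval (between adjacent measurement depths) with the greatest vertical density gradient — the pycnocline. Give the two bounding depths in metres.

Compute the density gradient over each adjacent pair:
  21–58 m: Δρ/Δz = 0.463/37 = 0.013 kg m⁻⁴
  58–67 m: Δρ/Δz = 0.087/9 = 9.7 × 10⁻³ kg m⁻⁴
  67–80 m: Δρ/Δz = 0.151/13 = 0.012 kg m⁻⁴
  80–164 m: Δρ/Δz = 3.779/84 = 0.045 kg m⁻⁴
  164–248 m: Δρ/Δz = 0.824/84 = 9.8 × 10⁻³ kg m⁻⁴
The largest gradient is in the 80–164 m interval — the pycnocline.

80–164 m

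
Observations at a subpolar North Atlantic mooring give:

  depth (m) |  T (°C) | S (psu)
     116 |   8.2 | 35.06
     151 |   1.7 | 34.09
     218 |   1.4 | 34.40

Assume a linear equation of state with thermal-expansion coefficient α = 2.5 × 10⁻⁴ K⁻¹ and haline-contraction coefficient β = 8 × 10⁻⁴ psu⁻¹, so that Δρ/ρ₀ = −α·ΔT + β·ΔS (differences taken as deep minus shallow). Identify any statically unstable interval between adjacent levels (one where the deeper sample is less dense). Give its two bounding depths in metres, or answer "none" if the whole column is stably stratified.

Evaluate Δρ/ρ₀ = −αΔT + βΔS across each adjacent pair:
  116–151 m: −αΔT+βΔS = −(2.5 × 10⁻⁴)(-6.5)+(8 × 10⁻⁴)(-0.97) = 8.5 × 10⁻⁴ → stable
  151–218 m: −αΔT+βΔS = −(2.5 × 10⁻⁴)(-0.3)+(8 × 10⁻⁴)(+0.31) = 3.2 × 10⁻⁴ → stable
Every interval has Δρ > 0: the column is stably stratified throughout.

none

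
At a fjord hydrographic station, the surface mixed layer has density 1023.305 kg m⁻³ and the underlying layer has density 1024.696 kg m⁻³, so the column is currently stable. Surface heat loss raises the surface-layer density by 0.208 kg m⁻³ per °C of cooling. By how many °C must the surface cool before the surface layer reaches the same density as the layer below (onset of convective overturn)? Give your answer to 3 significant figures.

Density deficit of the surface layer: 1024.696 − 1023.305 = 1.391 kg m⁻³.
Required change = 1.391 / 0.208 = 6.69 °C.

6.69 °C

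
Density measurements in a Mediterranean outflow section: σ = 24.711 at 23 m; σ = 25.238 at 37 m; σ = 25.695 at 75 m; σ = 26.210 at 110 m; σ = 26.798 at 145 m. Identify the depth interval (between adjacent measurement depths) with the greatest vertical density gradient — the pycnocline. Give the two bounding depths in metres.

Compute the density gradient over each adjacent pair:
  23–37 m: Δρ/Δz = 0.527/14 = 0.038 kg m⁻⁴
  37–75 m: Δρ/Δz = 0.457/38 = 0.012 kg m⁻⁴
  75–110 m: Δρ/Δz = 0.515/35 = 0.015 kg m⁻⁴
  110–145 m: Δρ/Δz = 0.588/35 = 0.017 kg m⁻⁴
The largest gradient is in the 23–37 m interval — the pycnocline.

23–37 m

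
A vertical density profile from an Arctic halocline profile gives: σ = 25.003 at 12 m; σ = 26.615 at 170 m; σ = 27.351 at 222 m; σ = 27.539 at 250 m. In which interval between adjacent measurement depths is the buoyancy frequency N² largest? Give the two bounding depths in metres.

Compute the density gradient over each adjacent pair:
  12–170 m: Δρ/Δz = 1.612/158 = 0.010 kg m⁻⁴
  170–222 m: Δρ/Δz = 0.736/52 = 0.014 kg m⁻⁴
  222–250 m: Δρ/Δz = 0.188/28 = 6.7 × 10⁻³ kg m⁻⁴
The largest gradient is in the 170–222 m interval — the pycnocline.

170–222 m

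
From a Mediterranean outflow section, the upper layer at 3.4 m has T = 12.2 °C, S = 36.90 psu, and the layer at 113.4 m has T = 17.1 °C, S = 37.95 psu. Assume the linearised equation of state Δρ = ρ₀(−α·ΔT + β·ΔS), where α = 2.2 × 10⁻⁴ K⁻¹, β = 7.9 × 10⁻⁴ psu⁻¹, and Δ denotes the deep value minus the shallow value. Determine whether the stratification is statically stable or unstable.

ΔT = 17.1 − 12.2 = +4.9 K and ΔS = 37.95 − 36.90 = +1.05 psu (deep − shallow).
−αΔT = -1.078 × 10⁻³; βΔS = 8.295 × 10⁻⁴; sum Δρ/ρ₀ = -2.485 × 10⁻⁴.
Δρ/ρ₀ < 0, so Δρ < 0: deeper water is lighter → statically unstable; the column would overturn.

unstable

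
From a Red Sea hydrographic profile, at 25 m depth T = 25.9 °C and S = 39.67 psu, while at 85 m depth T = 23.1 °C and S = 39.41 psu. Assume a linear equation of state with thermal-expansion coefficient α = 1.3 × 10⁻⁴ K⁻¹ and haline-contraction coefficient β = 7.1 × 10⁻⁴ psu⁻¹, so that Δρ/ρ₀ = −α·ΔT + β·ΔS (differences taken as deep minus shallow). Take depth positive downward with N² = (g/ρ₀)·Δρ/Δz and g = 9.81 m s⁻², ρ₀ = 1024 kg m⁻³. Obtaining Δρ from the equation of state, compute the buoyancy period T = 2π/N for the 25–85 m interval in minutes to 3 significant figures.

ΔT = -2.8 K, ΔS = -0.26 psu (deep − shallow).
Δρ/ρ₀ = −αΔT + βΔS = 3.64 × 10⁻⁴ − 1.846 × 10⁻⁴ = 1.794 × 10⁻⁴, so Δρ ≈ 0.1837 kg m⁻³.
N² = (g/ρ₀)·Δρ/Δz = g·(Δρ/ρ₀)/Δz = 9.81 × 1.794 × 10⁻⁴ / 60 = 2.9332 × 10⁻⁵ s⁻².
N = √(2.9332 × 10⁻⁵) = 5.4159 × 10⁻³ rad s⁻¹ → T = 2π/N = 1.1601 × 10³ s = 19.335 min ≈ 19.3 min.

19.3 min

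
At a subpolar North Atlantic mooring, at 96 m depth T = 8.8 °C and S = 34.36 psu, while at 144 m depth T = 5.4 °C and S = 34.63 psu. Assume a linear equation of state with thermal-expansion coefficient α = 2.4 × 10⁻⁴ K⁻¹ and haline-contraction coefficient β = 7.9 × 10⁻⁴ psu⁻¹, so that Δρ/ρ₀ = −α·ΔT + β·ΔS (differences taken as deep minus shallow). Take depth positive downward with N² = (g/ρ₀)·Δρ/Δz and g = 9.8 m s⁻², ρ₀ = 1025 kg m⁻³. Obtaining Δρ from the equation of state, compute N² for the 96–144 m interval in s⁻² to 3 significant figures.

2.10 × 10⁻⁴ s⁻²

ΔT = -3.4 K, ΔS = +0.27 psu (deep − shallow).
Δρ/ρ₀ = −αΔT + βΔS = 8.16 × 10⁻⁴ + 2.133 × 10⁻⁴ = 1.0293 × 10⁻³, so Δρ ≈ 1.055 kg m⁻³.
N² = (g/ρ₀)·Δρ/Δz = g·(Δρ/ρ₀)/Δz = 9.8 × 1.0293 × 10⁻³ / 48 = 2.1015 × 10⁻⁴ s⁻² ≈ 2.10 × 10⁻⁴ s⁻².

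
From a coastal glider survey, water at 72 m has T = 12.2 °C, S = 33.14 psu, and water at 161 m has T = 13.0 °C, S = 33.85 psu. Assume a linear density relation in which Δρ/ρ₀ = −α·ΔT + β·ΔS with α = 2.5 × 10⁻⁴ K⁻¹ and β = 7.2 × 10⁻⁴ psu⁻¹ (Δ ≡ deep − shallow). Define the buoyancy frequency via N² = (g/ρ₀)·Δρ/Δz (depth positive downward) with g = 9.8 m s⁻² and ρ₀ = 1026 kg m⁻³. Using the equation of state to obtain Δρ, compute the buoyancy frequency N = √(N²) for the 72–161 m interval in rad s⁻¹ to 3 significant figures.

ΔT = +0.8 K, ΔS = +0.71 psu (deep − shallow).
Δρ/ρ₀ = −αΔT + βΔS = -2.00 × 10⁻⁴ + 5.112 × 10⁻⁴ = 3.112 × 10⁻⁴, so Δρ ≈ 0.3193 kg m⁻³.
N² = (g/ρ₀)·Δρ/Δz = g·(Δρ/ρ₀)/Δz = 9.8 × 3.112 × 10⁻⁴ / 89 = 3.4267 × 10⁻⁵ s⁻².
N = √(3.4267 × 10⁻⁵) = 5.8538 × 10⁻³ rad s⁻¹ ≈ 5.85 × 10⁻³ rad s⁻¹.

5.85 × 10⁻³ rad s⁻¹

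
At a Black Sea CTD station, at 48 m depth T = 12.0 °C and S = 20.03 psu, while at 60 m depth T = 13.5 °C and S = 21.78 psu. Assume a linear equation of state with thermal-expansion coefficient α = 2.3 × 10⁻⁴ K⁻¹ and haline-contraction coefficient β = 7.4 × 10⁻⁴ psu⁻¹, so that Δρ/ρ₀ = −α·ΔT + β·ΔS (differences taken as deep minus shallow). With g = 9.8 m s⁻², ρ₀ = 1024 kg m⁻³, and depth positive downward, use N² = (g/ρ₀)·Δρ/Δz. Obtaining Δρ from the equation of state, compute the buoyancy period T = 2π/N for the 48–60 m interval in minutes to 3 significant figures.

ΔT = +1.5 K, ΔS = +1.75 psu (deep − shallow).
Δρ/ρ₀ = −αΔT + βΔS = -3.45 × 10⁻⁴ + 1.295 × 10⁻³ = 9.50 × 10⁻⁴, so Δρ ≈ 0.9728 kg m⁻³.
N² = (g/ρ₀)·Δρ/Δz = g·(Δρ/ρ₀)/Δz = 9.8 × 9.50 × 10⁻⁴ / 12 = 7.7583 × 10⁻⁴ s⁻².
N = √(7.7583 × 10⁻⁴) = 0.027854 rad s⁻¹ → T = 2π/N = 225.58 s = 3.7597 min ≈ 3.76 min.

3.76 min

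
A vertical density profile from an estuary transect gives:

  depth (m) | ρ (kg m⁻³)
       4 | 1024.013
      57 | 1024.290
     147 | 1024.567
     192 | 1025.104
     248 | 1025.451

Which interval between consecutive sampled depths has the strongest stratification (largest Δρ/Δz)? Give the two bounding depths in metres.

Compute the density gradient over each adjacent pair:
  4–57 m: Δρ/Δz = 0.277/53 = 5.2 × 10⁻³ kg m⁻⁴
  57–147 m: Δρ/Δz = 0.277/90 = 3.1 × 10⁻³ kg m⁻⁴
  147–192 m: Δρ/Δz = 0.537/45 = 0.012 kg m⁻⁴
  192–248 m: Δρ/Δz = 0.347/56 = 6.2 × 10⁻³ kg m⁻⁴
The largest gradient is in the 147–192 m interval — the pycnocline.

147–192 m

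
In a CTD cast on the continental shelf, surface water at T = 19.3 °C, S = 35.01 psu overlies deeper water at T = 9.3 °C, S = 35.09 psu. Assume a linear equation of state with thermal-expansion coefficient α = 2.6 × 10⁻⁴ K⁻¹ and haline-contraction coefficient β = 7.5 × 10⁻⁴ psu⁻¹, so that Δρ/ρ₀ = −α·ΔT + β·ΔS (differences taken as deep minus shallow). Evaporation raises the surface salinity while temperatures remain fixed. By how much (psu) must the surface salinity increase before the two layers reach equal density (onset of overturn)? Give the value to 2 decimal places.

Neutral buoyancy requires −α(T_deep − T_surf) + β(S_deep − S_surf′) = 0.
S_surf′ = S_deep − (α/β)·ΔT = 35.09 − (2.6 × 10⁻⁴/7.5 × 10⁻⁴)·(-10.0) = 38.5567 psu.
Increase required: 38.5567 − 35.01 = 3.5467 psu.

3.55 psu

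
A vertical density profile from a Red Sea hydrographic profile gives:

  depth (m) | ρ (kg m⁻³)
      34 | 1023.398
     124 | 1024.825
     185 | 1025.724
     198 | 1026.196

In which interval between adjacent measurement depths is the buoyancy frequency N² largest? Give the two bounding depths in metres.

185–198 m

Compute the density gradient over each adjacent pair:
  34–124 m: Δρ/Δz = 1.427/90 = 0.016 kg m⁻⁴
  124–185 m: Δρ/Δz = 0.899/61 = 0.015 kg m⁻⁴
  185–198 m: Δρ/Δz = 0.472/13 = 0.036 kg m⁻⁴
The largest gradient is in the 185–198 m interval — the pycnocline.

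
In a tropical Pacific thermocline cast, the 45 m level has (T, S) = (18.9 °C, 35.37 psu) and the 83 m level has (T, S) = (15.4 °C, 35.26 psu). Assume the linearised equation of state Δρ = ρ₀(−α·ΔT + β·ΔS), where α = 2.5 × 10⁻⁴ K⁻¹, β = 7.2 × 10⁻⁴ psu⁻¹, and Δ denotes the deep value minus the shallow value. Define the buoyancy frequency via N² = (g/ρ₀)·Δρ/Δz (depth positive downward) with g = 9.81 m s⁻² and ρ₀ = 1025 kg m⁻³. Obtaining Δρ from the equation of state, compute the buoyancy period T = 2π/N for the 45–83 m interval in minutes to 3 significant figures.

7.31 min

ΔT = -3.5 K, ΔS = -0.11 psu (deep − shallow).
Δρ/ρ₀ = −αΔT + βΔS = 8.75 × 10⁻⁴ − 7.92 × 10⁻⁵ = 7.958 × 10⁻⁴, so Δρ ≈ 0.8157 kg m⁻³.
N² = (g/ρ₀)·Δρ/Δz = g·(Δρ/ρ₀)/Δz = 9.81 × 7.958 × 10⁻⁴ / 38 = 2.0544 × 10⁻⁴ s⁻².
N = √(2.0544 × 10⁻⁴) = 0.014333 rad s⁻¹ → T = 2π/N = 438.37 s = 7.3062 min ≈ 7.31 min.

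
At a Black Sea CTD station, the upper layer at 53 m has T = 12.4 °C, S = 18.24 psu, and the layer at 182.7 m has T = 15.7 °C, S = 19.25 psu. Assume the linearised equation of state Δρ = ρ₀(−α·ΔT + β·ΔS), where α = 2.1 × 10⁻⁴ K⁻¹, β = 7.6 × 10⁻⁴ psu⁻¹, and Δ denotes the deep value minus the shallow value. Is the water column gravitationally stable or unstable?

ΔT = 15.7 − 12.4 = +3.3 K and ΔS = 19.25 − 18.24 = +1.01 psu (deep − shallow).
−αΔT = -6.93 × 10⁻⁴; βΔS = 7.676 × 10⁻⁴; sum Δρ/ρ₀ = 7.46 × 10⁻⁵.
Δρ/ρ₀ > 0, so Δρ > 0: deeper water is denser → statically stable.

stable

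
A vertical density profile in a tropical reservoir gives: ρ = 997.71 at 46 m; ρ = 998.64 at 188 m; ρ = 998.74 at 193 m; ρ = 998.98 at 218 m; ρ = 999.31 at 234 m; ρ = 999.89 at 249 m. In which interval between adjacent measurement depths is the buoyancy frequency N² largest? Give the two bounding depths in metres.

Compute the density gradient over each adjacent pair:
  46–188 m: Δρ/Δz = 0.93/142 = 6.5 × 10⁻³ kg m⁻⁴
  188–193 m: Δρ/Δz = 0.10/5 = 0.020 kg m⁻⁴
  193–218 m: Δρ/Δz = 0.24/25 = 9.6 × 10⁻³ kg m⁻⁴
  218–234 m: Δρ/Δz = 0.33/16 = 0.021 kg m⁻⁴
  234–249 m: Δρ/Δz = 0.58/15 = 0.039 kg m⁻⁴
The largest gradient is in the 234–249 m interval — the pycnocline.

234–249 m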